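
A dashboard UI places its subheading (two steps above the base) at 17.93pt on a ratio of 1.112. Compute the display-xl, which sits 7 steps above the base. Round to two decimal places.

The gap is 7 − (2) = 5 steps, so the factor is 1.112^5.
17.93 × 1.112⁵ = 17.93 × 1.70029 ≈ 30.486

30.49pt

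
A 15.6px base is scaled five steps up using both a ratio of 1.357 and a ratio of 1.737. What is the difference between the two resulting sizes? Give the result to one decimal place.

174.9px

At 1.357: 15.6 × 1.357⁵ = 71.783px
At 1.737: 15.6 × 1.737⁵ = 246.674px
Difference: 246.674 − 71.783 = 174.891px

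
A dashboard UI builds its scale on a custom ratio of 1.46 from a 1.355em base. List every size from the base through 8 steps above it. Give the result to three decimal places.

Step 0: 1.355em
Step 1: 1.355 × 1.46 = 1.978
Step 2: 1.355 × 1.46² = 2.888
Step 3: 1.355 × 1.46³ = 4.217
Step 4: 1.355 × 1.46⁴ = 6.157
Step 5: 1.355 × 1.46⁵ = 8.989
Step 6: 1.355 × 1.46⁶ = 13.124
Step 7: 1.355 × 1.46⁷ = 19.161
Step 8: 1.355 × 1.46⁸ = 27.974

1.355em, 1.978em, 2.888em, 4.217em, 6.157em, 8.989em, 13.124em, 19.161em, 27.974em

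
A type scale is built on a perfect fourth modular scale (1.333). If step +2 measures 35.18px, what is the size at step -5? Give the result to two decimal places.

4.70px

35.18 ÷ 1.333⁷ = 35.18 ÷ 7.47844 ≈ 4.704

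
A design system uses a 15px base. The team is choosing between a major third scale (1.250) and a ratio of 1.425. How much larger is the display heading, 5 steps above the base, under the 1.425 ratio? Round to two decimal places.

Major third: 15.0 × 1.250⁵ = 45.7764px
At 1.425: 15.0 × 1.425⁵ = 88.1385px
Difference: 88.1385 − 45.7764 = 42.3621px

42.36px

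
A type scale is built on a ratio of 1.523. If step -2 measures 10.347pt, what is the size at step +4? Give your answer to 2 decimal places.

The gap is 4 − (-2) = 6 steps, so the factor is 1.523^6.
10.347 × 1.523⁶ = 10.347 × 12.47956 ≈ 129.126

129.13pt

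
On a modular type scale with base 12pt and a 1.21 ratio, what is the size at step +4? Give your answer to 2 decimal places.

25.72pt

12.0 × 1.21⁴ = 12.0 × 2.14359 ≈ 25.72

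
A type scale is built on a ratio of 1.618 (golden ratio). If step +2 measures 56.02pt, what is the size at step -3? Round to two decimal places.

5.05pt

56.02 ÷ 1.618⁵ = 56.02 ÷ 11.08901 ≈ 5.052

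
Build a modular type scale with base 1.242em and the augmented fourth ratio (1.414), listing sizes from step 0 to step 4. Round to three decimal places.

Step 0: 1.242em
Step 1: 1.242 × 1.414 = 1.756
Step 2: 1.242 × 1.414² = 2.483
Step 3: 1.242 × 1.414³ = 3.511
Step 4: 1.242 × 1.414⁴ = 4.965

1.242em, 1.756em, 2.483em, 3.511em, 4.965em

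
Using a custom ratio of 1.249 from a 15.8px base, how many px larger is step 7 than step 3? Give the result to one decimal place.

44.1px

Step 3: 15.8 × 1.249³ = 30.785px
Step 7: 15.8 × 1.249⁷ = 74.919px
Difference: 74.919 − 30.785 = 44.134px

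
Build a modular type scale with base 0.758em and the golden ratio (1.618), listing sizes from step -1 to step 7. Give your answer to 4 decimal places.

0.4685em, 0.7580em, 1.2264em, 1.9844em, 3.2107em, 5.1950em, 8.4055em, 13.6000em, 22.0049em

Step -1: 0.758 ÷ 1.618 = 0.4685
Step 0: 0.758em
Step 1: 0.758 × 1.618 = 1.2264
Step 2: 0.758 × 1.618² = 1.9844
Step 3: 0.758 × 1.618³ = 3.2107
Step 4: 0.758 × 1.618⁴ = 5.1950
Step 5: 0.758 × 1.618⁵ = 8.4055
Step 6: 0.758 × 1.618⁶ = 13.6000
Step 7: 0.758 × 1.618⁷ = 22.0049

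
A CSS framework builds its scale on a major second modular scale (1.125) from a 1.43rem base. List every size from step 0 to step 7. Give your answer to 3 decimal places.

Step 0: 1.43rem
Step 1: 1.43 × 1.125 = 1.609
Step 2: 1.43 × 1.125² = 1.810
Step 3: 1.43 × 1.125³ = 2.036
Step 4: 1.43 × 1.125⁴ = 2.291
Step 5: 1.43 × 1.125⁵ = 2.577
Step 6: 1.43 × 1.125⁶ = 2.899
Step 7: 1.43 × 1.125⁷ = 3.261

1.430rem, 1.609rem, 1.810rem, 2.036rem, 2.291rem, 2.577rem, 2.899rem, 3.261rem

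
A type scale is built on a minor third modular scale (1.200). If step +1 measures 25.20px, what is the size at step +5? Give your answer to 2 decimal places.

52.25px

Moving from step +1 to step +5 is 4 steps up, so multiply by r⁴.
25.20 × 1.200⁴ = 25.20 × 2.07360 ≈ 52.255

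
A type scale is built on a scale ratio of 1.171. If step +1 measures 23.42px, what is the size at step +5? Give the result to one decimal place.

23.42 × 1.171⁴ = 23.42 × 1.88030 ≈ 44.037

44.0px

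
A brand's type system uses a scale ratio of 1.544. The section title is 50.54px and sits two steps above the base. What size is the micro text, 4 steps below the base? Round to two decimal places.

3.73px

Moving from step +2 to step -4 is 6 steps down, so divide by r⁶.
50.54 ÷ 1.544⁶ = 50.54 ÷ 13.54827 ≈ 3.730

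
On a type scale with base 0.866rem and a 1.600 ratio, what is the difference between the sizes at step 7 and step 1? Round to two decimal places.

Step 1: 0.866 × 1.600 = 1.3856rem
Step 7: 0.866 × 1.600⁷ = 23.2465rem
Difference: 23.2465 − 1.3856 = 21.8609rem

21.86rem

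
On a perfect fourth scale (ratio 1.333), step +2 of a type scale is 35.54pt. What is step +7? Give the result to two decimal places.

149.58pt

The gap is 7 − (2) = 5 steps, so the factor is 1.333^5.
35.54 × 1.333⁵ = 35.54 × 4.20873 ≈ 149.578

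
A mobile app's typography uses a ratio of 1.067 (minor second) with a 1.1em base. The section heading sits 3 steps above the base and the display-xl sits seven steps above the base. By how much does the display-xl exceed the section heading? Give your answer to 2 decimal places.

0.40em

Step 3: 1.1 × 1.067³ = 1.3362em
Step 7: 1.1 × 1.067⁷ = 1.7320em
Difference: 1.7320 − 1.3362 = 0.3958em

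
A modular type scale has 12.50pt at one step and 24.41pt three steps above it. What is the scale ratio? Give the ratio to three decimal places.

1.250

r³ = 24.41 / 12.50, so r = (24.41/12.50)^(1/3).
r = 1.9528^(1/3) ≈ 1.2499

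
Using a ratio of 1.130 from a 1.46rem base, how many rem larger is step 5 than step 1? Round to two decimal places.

1.04rem

Step 1: 1.46 × 1.130 = 1.6498rem
Step 5: 1.46 × 1.130⁵ = 2.6900rem
Difference: 2.6900 − 1.6498 = 1.0402rem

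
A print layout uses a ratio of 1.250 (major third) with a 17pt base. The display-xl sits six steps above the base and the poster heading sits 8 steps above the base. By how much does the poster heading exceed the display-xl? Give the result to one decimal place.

Step 6: 17.0 × 1.250⁶ = 64.850pt
Step 8: 17.0 × 1.250⁸ = 101.328pt
Difference: 101.328 − 64.850 = 36.478pt

36.5pt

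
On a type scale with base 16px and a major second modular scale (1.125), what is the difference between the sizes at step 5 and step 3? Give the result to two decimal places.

Step 3: 16.0 × 1.125³ = 22.7812px
Step 5: 16.0 × 1.125⁵ = 28.8325px
Difference: 28.8325 − 22.7812 = 6.0513px

6.05px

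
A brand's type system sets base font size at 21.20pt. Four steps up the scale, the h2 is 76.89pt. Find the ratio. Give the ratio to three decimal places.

1.380

r⁴ = 76.89 / 21.20, so r = (76.89/21.20)^(1/4).
r = 3.6269^(1/4) ≈ 1.3800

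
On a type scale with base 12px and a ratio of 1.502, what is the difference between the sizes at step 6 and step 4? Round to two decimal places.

76.71px

Step 4: 12.0 × 1.502⁴ = 61.0746px
Step 6: 12.0 × 1.502⁶ = 137.7847px
Difference: 137.7847 − 61.0746 = 76.7101px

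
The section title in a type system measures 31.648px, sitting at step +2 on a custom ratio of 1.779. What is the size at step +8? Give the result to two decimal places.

1003.23px

31.648 × 1.779⁶ = 31.648 × 31.69974 ≈ 1003.233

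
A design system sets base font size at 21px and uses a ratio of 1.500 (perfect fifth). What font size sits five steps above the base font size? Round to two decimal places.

21.0 × 1.500⁵ = 21.0 × 7.59375 ≈ 159.47

159.47px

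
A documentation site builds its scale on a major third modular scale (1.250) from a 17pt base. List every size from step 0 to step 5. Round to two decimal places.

17.00pt, 21.25pt, 26.56pt, 33.20pt, 41.50pt, 51.88pt

Step 0: 17pt
Step 1: 17.0 × 1.250 = 21.25
Step 2: 17.0 × 1.250² = 26.56
Step 3: 17.0 × 1.250³ = 33.20
Step 4: 17.0 × 1.250⁴ = 41.50
Step 5: 17.0 × 1.250⁵ = 51.88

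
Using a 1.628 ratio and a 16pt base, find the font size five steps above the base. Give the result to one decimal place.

183.0pt

16.0 × 1.628⁵ = 16.0 × 11.43594 ≈ 182.98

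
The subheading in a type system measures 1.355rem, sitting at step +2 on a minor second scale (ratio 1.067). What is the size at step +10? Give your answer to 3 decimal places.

2.276rem

1.355 × 1.067⁸ = 1.355 × 1.68002 ≈ 2.276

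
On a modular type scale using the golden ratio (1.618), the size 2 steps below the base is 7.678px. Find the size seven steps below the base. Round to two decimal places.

7.678 ÷ 1.618⁵ = 7.678 ÷ 11.08901 ≈ 0.692

0.69px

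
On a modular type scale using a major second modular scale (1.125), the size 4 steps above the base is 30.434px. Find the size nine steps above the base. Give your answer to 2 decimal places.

54.84px

30.434 × 1.125⁵ = 30.434 × 1.80203 ≈ 54.843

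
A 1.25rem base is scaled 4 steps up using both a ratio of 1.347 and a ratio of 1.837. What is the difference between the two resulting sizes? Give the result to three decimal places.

10.120rem

At 1.347: 1.25 × 1.347⁴ = 4.11510rem
At 1.837: 1.25 × 1.837⁴ = 14.23464rem
Difference: 14.23464 − 4.11510 = 10.11954rem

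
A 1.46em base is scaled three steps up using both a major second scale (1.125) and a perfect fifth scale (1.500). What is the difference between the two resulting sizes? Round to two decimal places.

2.85em

Major second: 1.46 × 1.125³ = 2.0788em
Perfect fifth: 1.46 × 1.500³ = 4.9275em
Difference: 4.9275 − 2.0788 = 2.8487em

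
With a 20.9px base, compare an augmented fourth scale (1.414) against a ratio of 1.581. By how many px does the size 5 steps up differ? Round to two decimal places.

88.31px

Augmented fourth: 20.9 × 1.414⁵ = 118.1390px
At 1.581: 20.9 × 1.581⁵ = 206.4456px
Difference: 206.4456 − 118.1390 = 88.3066px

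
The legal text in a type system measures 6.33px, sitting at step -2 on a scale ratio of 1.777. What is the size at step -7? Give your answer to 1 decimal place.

0.4px

6.33 ÷ 1.777⁵ = 6.33 ÷ 17.71892 ≈ 0.357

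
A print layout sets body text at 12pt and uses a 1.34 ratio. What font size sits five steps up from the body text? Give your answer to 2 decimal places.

12.0 × 1.34⁵ = 12.0 × 4.32040 ≈ 51.84

51.84pt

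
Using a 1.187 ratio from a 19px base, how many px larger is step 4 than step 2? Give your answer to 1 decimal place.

10.9px

Step 2: 19.0 × 1.187² = 26.770px
Step 4: 19.0 × 1.187⁴ = 37.719px
Difference: 37.719 − 26.770 = 10.949px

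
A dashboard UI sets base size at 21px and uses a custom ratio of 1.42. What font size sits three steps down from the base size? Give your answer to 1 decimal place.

21.0 ÷ 1.42³ = 21.0 ÷ 2.86329 ≈ 7.33

7.3px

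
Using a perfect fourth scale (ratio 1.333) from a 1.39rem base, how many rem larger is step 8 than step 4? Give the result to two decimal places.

Step 4: 1.39 × 1.333⁴ = 4.3887rem
Step 8: 1.39 × 1.333⁸ = 13.8566rem
Difference: 13.8566 − 4.3887 = 9.4679rem

9.47rem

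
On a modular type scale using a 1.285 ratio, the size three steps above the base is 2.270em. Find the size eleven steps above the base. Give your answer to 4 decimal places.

The gap is 11 − (3) = 8 steps, so the factor is 1.285^8.
2.270 × 1.285⁸ = 2.270 × 7.43404 ≈ 16.8753

16.8753em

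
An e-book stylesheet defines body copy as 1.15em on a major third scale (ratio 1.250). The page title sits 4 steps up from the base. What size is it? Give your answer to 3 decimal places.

2.808em

Every step multiplies by the scale ratio.
1.15 × 1.250⁴ = 1.15 × 2.44141 ≈ 2.808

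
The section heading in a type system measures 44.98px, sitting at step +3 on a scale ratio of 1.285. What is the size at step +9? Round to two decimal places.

202.51px

Moving from step +3 to step +9 is 6 steps up, so multiply by r⁶.
44.98 × 1.285⁶ = 44.98 × 4.50214 ≈ 202.506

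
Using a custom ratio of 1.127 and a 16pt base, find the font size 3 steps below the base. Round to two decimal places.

11.18pt

16.0 ÷ 1.127³ = 16.0 ÷ 1.43144 ≈ 11.18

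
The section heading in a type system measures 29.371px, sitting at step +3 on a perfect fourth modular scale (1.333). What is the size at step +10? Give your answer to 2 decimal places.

Moving from step +3 to step +10 is 7 steps up, so multiply by r⁷.
29.371 × 1.333⁷ = 29.371 × 7.47844 ≈ 219.649

219.65px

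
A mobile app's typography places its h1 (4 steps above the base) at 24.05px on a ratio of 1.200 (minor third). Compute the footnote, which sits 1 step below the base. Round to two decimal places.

Moving from step +4 to step -1 is 5 steps down, so divide by r⁵.
24.05 ÷ 1.200⁵ = 24.05 ÷ 2.48832 ≈ 9.665

9.67px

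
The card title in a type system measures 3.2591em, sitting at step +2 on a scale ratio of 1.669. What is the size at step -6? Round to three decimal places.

3.2591 ÷ 1.669⁸ = 3.2591 ÷ 60.20751 ≈ 0.054

0.054em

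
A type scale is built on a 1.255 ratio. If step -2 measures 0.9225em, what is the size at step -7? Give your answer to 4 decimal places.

0.2963em

Moving from step -2 to step -7 is 5 steps down, so divide by r⁵.
0.9225 ÷ 1.255⁵ = 0.9225 ÷ 3.11328 ≈ 0.2963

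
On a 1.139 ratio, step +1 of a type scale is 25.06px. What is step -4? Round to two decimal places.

13.07px

The gap is -4 − (1) = -5 steps, so the factor is 1.139^-5.
25.06 ÷ 1.139⁵ = 25.06 ÷ 1.91698 ≈ 13.073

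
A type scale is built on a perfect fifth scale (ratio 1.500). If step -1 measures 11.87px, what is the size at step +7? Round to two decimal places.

304.22px

11.87 × 1.500⁸ = 11.87 × 25.62891 ≈ 304.215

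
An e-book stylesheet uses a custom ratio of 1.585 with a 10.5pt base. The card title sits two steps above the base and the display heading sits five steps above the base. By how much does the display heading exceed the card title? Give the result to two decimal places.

78.66pt

Step 2: 10.5 × 1.585² = 26.3784pt
Step 5: 10.5 × 1.585⁵ = 105.0354pt
Difference: 105.0354 − 26.3784 = 78.6570pt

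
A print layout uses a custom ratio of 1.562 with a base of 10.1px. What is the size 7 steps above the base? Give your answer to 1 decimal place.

10.1 × 1.562⁷ = 10.1 × 22.68648 ≈ 229.13

229.1px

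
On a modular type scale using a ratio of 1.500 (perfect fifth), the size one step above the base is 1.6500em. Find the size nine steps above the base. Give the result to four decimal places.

1.6500 × 1.500⁸ = 1.6500 × 25.62891 ≈ 42.2877

42.2877em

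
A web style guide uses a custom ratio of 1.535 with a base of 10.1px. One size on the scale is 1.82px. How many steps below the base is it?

1.535ⁿ = 10.1 / 1.82 = 5.5495
n = ln(5.5495) / ln(1.535) = 1.7137 / 0.4285 ≈ 4.00

4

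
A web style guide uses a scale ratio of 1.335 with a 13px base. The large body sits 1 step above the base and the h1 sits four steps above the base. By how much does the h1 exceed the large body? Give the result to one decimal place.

23.9px

Step 1: 13.0 × 1.335 = 17.355px
Step 4: 13.0 × 1.335⁴ = 41.292px
Difference: 41.292 − 17.355 = 23.937px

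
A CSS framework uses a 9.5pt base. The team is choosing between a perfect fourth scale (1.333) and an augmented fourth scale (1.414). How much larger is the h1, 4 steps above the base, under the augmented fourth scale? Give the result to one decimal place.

Perfect fourth: 9.5 × 1.333⁴ = 29.995pt
Augmented fourth: 9.5 × 1.414⁴ = 37.977pt
Difference: 37.977 − 29.995 = 7.982pt

8.0pt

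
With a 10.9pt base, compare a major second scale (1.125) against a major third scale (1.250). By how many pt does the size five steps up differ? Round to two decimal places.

13.62pt

Major second: 10.9 × 1.125⁵ = 19.6422pt
Major third: 10.9 × 1.250⁵ = 33.2642pt
Difference: 33.2642 − 19.6422 = 13.6220pt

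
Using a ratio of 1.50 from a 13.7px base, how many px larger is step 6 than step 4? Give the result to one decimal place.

86.7px

Step 4: 13.7 × 1.50⁴ = 69.356px
Step 6: 13.7 × 1.50⁶ = 156.052px
Difference: 156.052 − 69.356 = 86.696px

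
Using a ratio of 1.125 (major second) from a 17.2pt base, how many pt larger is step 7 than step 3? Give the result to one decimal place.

14.7pt

Step 3: 17.2 × 1.125³ = 24.490pt
Step 7: 17.2 × 1.125⁷ = 39.228pt
Difference: 39.228 − 24.490 = 14.738pt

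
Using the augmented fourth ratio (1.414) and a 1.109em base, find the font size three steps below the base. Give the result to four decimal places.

Every step multiplies by the scale ratio.
1.109 ÷ 1.414³ = 1.109 ÷ 2.82715 ≈ 0.3923

0.3923em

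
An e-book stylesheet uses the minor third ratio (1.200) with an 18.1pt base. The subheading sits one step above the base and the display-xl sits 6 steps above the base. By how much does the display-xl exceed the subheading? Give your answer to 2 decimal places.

32.33pt

Step 1: 18.1 × 1.200 = 21.7200pt
Step 6: 18.1 × 1.200⁶ = 54.0463pt
Difference: 54.0463 − 21.7200 = 32.3263pt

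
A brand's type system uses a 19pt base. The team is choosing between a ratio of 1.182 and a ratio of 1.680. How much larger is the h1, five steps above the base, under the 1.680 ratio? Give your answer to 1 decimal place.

At 1.182: 19.0 × 1.182⁵ = 43.837pt
At 1.680: 19.0 × 1.680⁵ = 254.273pt
Difference: 254.273 − 43.837 = 210.436pt

210.4pt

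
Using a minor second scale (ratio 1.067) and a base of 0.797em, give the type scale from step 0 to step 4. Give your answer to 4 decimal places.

0.7970em, 0.8504em, 0.9074em, 0.9682em, 1.0330em

Step 0: 0.797em
Step 1: 0.797 × 1.067 = 0.8504
Step 2: 0.797 × 1.067² = 0.9074
Step 3: 0.797 × 1.067³ = 0.9682
Step 4: 0.797 × 1.067⁴ = 1.0330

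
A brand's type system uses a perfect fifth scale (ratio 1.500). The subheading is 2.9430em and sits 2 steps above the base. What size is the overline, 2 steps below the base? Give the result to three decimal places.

2.9430 ÷ 1.500⁴ = 2.9430 ÷ 5.06250 ≈ 0.581

0.581em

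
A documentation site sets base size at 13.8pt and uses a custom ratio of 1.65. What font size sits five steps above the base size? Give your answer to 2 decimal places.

13.8 × 1.65⁵ = 13.8 × 12.22981 ≈ 168.77

168.77pt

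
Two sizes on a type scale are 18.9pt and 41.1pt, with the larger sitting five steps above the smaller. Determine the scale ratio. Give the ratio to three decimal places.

r⁵ = 41.1 / 18.9, so r = (41.1/18.9)^(1/5).
r = 2.1746^(1/5) ≈ 1.1681

1.168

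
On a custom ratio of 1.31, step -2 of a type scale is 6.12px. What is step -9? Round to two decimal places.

The gap is -9 − (-2) = -7 steps, so the factor is 1.31^-7.
6.12 ÷ 1.31⁷ = 6.12 ÷ 6.62063 ≈ 0.924

0.92px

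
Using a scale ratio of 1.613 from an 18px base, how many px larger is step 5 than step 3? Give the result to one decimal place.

Step 3: 18.0 × 1.613³ = 75.540px
Step 5: 18.0 × 1.613⁵ = 196.537px
Difference: 196.537 − 75.540 = 120.997px

121.0px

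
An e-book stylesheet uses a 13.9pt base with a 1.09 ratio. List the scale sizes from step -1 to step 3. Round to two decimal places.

Step -1: 13.9 ÷ 1.09 = 12.75
Step 0: 13.9pt
Step 1: 13.9 × 1.09 = 15.15
Step 2: 13.9 × 1.09² = 16.51
Step 3: 13.9 × 1.09³ = 18.00

12.75pt, 13.90pt, 15.15pt, 16.51pt, 18.00pt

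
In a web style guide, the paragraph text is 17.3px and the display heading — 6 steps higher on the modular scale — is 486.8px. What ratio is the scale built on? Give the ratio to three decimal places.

1.744

The ratio satisfies 17.3 × r⁶ = 486.8, so r = (486.8 / 17.3)^(1/6).
r = 28.1387^(1/6) ≈ 1.7440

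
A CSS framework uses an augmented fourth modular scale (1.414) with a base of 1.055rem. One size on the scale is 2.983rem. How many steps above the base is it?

1.414ⁿ = 2.983 / 1.055 = 2.8275
n = ln(2.8275) / ln(1.414) = 1.0394 / 0.3464 ≈ 3.00

3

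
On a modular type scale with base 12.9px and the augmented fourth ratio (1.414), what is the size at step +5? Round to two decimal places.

Every step multiplies by the scale ratio.
12.9 × 1.414⁵ = 12.9 × 5.65258 ≈ 72.92

72.92px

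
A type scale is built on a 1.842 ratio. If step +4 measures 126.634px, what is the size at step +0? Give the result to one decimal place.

11.0px

Moving from step +4 to step +0 is 4 steps down, so divide by r⁴.
126.634 ÷ 1.842⁴ = 126.634 ÷ 11.51220 ≈ 11.000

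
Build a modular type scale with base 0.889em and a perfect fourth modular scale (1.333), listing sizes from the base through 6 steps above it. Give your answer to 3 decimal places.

0.889em, 1.185em, 1.580em, 2.106em, 2.807em, 3.742em, 4.987em

Step 0: 0.889em
Step 1: 0.889 × 1.333 = 1.185
Step 2: 0.889 × 1.333² = 1.580
Step 3: 0.889 × 1.333³ = 2.106
Step 4: 0.889 × 1.333⁴ = 2.807
Step 5: 0.889 × 1.333⁵ = 3.742
Step 6: 0.889 × 1.333⁶ = 4.987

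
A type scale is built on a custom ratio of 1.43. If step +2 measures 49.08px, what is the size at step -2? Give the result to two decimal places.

The gap is -2 − (2) = -4 steps, so the factor is 1.43^-4.
49.08 ÷ 1.43⁴ = 49.08 ÷ 4.18162 ≈ 11.737

11.74px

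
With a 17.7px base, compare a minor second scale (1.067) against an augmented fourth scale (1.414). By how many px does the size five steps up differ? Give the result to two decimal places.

Minor second: 17.7 × 1.067⁵ = 24.4791px
Augmented fourth: 17.7 × 1.414⁵ = 100.0507px
Difference: 100.0507 − 24.4791 = 75.5716px

75.57px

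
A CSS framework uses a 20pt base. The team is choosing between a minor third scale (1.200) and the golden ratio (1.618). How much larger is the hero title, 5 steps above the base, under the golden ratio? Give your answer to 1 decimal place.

Minor third: 20.0 × 1.200⁵ = 49.766pt
Golden ratio: 20.0 × 1.618⁵ = 221.780pt
Difference: 221.780 − 49.766 = 172.014pt

172.0pt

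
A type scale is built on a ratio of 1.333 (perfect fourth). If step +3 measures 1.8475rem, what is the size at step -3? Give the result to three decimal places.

0.329rem

Moving from step +3 to step -3 is 6 steps down, so divide by r⁶.
1.8475 ÷ 1.333⁶ = 1.8475 ÷ 5.61023 ≈ 0.329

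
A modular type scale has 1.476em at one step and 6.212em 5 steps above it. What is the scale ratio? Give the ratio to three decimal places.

1.333

r⁵ = 6.212 / 1.476, so r = (6.212/1.476)^(1/5).
r = 4.2087^(1/5) ≈ 1.3330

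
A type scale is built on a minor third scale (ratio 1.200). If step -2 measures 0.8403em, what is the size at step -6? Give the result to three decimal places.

0.405em

0.8403 ÷ 1.200⁴ = 0.8403 ÷ 2.07360 ≈ 0.405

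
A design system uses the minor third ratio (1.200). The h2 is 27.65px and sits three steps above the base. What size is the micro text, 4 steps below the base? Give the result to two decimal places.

7.72px

Moving from step +3 to step -4 is 7 steps down, so divide by r⁷.
27.65 ÷ 1.200⁷ = 27.65 ÷ 3.58318 ≈ 7.717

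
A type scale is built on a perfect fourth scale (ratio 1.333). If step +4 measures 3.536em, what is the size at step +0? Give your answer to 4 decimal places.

3.536 ÷ 1.333⁴ = 3.536 ÷ 3.15733 ≈ 1.1199

1.1199em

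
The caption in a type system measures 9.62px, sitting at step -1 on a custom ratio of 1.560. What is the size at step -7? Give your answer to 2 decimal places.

0.67px

9.62 ÷ 1.560⁶ = 9.62 ÷ 14.41277 ≈ 0.667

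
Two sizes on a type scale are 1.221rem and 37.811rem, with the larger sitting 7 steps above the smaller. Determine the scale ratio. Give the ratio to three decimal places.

1.633

r⁷ = 37.811 / 1.221, so r = (37.811/1.221)^(1/7).
r = 30.9672^(1/7) ≈ 1.6330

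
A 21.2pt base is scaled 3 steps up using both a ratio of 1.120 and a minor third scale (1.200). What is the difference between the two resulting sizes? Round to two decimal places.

At 1.120: 21.2 × 1.120³ = 29.7845pt
Minor third: 21.2 × 1.200³ = 36.6336pt
Difference: 36.6336 − 29.7845 = 6.8491pt

6.85pt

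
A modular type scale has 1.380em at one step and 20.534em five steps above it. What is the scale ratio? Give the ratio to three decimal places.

r⁵ = 20.534 / 1.380, so r = (20.534/1.380)^(1/5).
r = 14.8797^(1/5) ≈ 1.7160

1.716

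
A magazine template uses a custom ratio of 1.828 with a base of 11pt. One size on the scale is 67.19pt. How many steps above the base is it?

1.828ⁿ = 67.19 / 11 = 6.1082
n = ln(6.1082) / ln(1.828) = 1.8096 / 0.6032 ≈ 3.00

3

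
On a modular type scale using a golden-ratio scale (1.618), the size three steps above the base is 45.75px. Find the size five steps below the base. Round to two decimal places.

Moving from step +3 to step -5 is 8 steps down, so divide by r⁸.
45.75 ÷ 1.618⁸ = 45.75 ÷ 46.97082 ≈ 0.974

0.97px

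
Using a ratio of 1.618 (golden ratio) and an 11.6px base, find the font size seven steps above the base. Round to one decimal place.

336.8px

11.6 × 1.618⁷ = 11.6 × 29.03017 ≈ 336.75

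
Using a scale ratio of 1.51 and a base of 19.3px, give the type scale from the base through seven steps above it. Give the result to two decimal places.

19.30px, 29.14px, 44.01px, 66.45px, 100.34px, 151.51px, 228.78px, 345.46px

Step 0: 19.3px
Step 1: 19.3 × 1.51 = 29.14
Step 2: 19.3 × 1.51² = 44.01
Step 3: 19.3 × 1.51³ = 66.45
Step 4: 19.3 × 1.51⁴ = 100.34
Step 5: 19.3 × 1.51⁵ = 151.51
Step 6: 19.3 × 1.51⁶ = 228.78
Step 7: 19.3 × 1.51⁷ = 345.46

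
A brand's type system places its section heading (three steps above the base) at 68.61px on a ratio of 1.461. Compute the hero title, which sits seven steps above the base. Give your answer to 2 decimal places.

312.60px

Moving from step +3 to step +7 is 4 steps up, so multiply by r⁴.
68.61 × 1.461⁴ = 68.61 × 4.55618 ≈ 312.600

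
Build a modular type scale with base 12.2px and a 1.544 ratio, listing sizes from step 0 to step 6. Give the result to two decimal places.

Step 0: 12.2px
Step 1: 12.2 × 1.544 = 18.84
Step 2: 12.2 × 1.544² = 29.08
Step 3: 12.2 × 1.544³ = 44.91
Step 4: 12.2 × 1.544⁴ = 69.33
Step 5: 12.2 × 1.544⁵ = 107.05
Step 6: 12.2 × 1.544⁶ = 165.29

12.20px, 18.84px, 29.08px, 44.91px, 69.33px, 107.05px, 165.29px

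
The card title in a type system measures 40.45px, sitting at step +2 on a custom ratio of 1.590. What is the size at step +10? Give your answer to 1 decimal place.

1652.3px

40.45 × 1.590⁸ = 40.45 × 40.84858 ≈ 1652.325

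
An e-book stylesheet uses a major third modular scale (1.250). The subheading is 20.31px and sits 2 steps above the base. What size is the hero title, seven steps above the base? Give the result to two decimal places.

20.31 × 1.250⁵ = 20.31 × 3.05176 ≈ 61.981

61.98px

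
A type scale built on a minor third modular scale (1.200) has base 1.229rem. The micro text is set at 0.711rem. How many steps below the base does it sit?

3

1.200ⁿ = 1.229 / 0.711 = 1.7286
n = ln(1.7286) / ln(1.200) = 0.5473 / 0.1823 ≈ 3.00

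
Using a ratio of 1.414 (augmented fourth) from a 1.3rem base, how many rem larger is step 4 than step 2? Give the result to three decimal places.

Step 2: 1.3 × 1.414² = 2.59921rem
Step 4: 1.3 × 1.414⁴ = 5.19686rem
Difference: 5.19686 − 2.59921 = 2.59765rem

2.598rem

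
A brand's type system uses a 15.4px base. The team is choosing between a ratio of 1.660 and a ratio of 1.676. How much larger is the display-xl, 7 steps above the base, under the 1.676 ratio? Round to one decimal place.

37.2px

At 1.660: 15.4 × 1.660⁷ = 534.906px
At 1.676: 15.4 × 1.676⁷ = 572.056px
Difference: 572.056 − 534.906 = 37.150px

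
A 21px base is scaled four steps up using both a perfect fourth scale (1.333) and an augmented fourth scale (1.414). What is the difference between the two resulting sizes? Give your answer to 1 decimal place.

Perfect fourth: 21.0 × 1.333⁴ = 66.304px
Augmented fourth: 21.0 × 1.414⁴ = 83.949px
Difference: 83.949 − 66.304 = 17.645px

17.6px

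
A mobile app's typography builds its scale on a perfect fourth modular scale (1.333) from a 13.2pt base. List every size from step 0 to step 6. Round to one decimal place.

Step 0: 13.2pt
Step 1: 13.2 × 1.333 = 17.6
Step 2: 13.2 × 1.333² = 23.5
Step 3: 13.2 × 1.333³ = 31.3
Step 4: 13.2 × 1.333⁴ = 41.7
Step 5: 13.2 × 1.333⁵ = 55.6
Step 6: 13.2 × 1.333⁶ = 74.1

13.2pt, 17.6pt, 23.5pt, 31.3pt, 41.7pt, 55.6pt, 74.1pt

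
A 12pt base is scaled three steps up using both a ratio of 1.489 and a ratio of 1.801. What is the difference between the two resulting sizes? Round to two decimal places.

At 1.489: 12.0 × 1.489³ = 39.6155pt
At 1.801: 12.0 × 1.801³ = 70.1007pt
Difference: 70.1007 − 39.6155 = 30.4852pt

30.49pt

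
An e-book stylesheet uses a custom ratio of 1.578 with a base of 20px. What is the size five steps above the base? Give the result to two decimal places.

A modular type scale is a geometric sequence: sizeₙ = base × rⁿ.
20.0 × 1.578⁵ = 20.0 × 9.78442 ≈ 195.69

195.69px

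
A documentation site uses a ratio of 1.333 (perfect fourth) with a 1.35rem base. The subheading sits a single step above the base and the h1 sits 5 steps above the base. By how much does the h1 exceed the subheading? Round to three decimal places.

3.882rem

Step 1: 1.35 × 1.333 = 1.79955rem
Step 5: 1.35 × 1.333⁵ = 5.68178rem
Difference: 5.68178 − 1.79955 = 3.88223rem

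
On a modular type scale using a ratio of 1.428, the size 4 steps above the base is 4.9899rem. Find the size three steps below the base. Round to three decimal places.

0.412rem

The gap is -3 − (4) = -7 steps, so the factor is 1.428^-7.
4.9899 ÷ 1.428⁷ = 4.9899 ÷ 12.10870 ≈ 0.412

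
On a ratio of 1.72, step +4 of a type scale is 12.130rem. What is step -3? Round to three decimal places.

Moving from step +4 to step -3 is 7 steps down, so divide by r⁷.
12.130 ÷ 1.72⁷ = 12.130 ÷ 44.53476 ≈ 0.272

0.272rem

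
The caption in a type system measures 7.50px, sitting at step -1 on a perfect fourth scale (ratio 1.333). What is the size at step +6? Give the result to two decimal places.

The gap is 6 − (-1) = 7 steps, so the factor is 1.333^7.
7.50 × 1.333⁷ = 7.50 × 7.47844 ≈ 56.088

56.09px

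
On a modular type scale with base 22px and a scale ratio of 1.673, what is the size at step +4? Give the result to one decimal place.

Each step on a modular scale multiplies by the ratio, so the size n steps from the base is base × ratioⁿ.
22.0 × 1.673⁴ = 22.0 × 7.83400 ≈ 172.35

172.3px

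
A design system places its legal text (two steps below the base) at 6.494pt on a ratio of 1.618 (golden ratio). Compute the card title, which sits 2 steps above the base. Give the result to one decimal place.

The gap is 2 − (-2) = 4 steps, so the factor is 1.618^4.
6.494 × 1.618⁴ = 6.494 × 6.85353 ≈ 44.507

44.5pt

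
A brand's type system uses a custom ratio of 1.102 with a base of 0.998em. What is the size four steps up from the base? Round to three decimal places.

0.998 × 1.102⁴ = 0.998 × 1.47478 ≈ 1.472

1.472em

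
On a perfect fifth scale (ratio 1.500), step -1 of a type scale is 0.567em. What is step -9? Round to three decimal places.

0.567 ÷ 1.500⁸ = 0.567 ÷ 25.62891 ≈ 0.022

0.022em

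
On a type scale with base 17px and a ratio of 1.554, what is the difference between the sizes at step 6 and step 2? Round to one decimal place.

198.4px

Step 2: 17.0 × 1.554² = 41.054px
Step 6: 17.0 × 1.554⁶ = 239.417px
Difference: 239.417 − 41.054 = 198.363px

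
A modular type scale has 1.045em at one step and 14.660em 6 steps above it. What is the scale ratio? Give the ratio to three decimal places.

1.553

r⁶ = 14.660 / 1.045, so r = (14.660/1.045)^(1/6).
r = 14.0287^(1/6) ≈ 1.5530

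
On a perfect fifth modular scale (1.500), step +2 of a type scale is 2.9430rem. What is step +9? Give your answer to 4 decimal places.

The gap is 9 − (2) = 7 steps, so the factor is 1.500^7.
2.9430 × 1.500⁷ = 2.9430 × 17.08594 ≈ 50.2839

50.2839rem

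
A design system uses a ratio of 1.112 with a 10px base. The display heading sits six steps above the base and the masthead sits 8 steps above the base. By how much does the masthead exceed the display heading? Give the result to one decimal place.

Step 6: 10.0 × 1.112⁶ = 18.907px
Step 8: 10.0 × 1.112⁸ = 23.380px
Difference: 23.380 − 18.907 = 4.473px

4.5px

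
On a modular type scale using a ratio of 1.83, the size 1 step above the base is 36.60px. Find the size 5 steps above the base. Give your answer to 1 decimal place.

410.5px

36.60 × 1.83⁴ = 36.60 × 11.21513 ≈ 410.474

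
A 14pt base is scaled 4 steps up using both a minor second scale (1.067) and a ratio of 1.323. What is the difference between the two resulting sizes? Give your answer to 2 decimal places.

Minor second: 14.0 × 1.067⁴ = 18.1462pt
At 1.323: 14.0 × 1.323⁴ = 42.8911pt
Difference: 42.8911 − 18.1462 = 24.7449pt

24.74pt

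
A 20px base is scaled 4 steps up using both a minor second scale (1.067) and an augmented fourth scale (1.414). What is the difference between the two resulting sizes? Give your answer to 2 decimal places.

54.03px

Minor second: 20.0 × 1.067⁴ = 25.9231px
Augmented fourth: 20.0 × 1.414⁴ = 79.9517px
Difference: 79.9517 − 25.9231 = 54.0286px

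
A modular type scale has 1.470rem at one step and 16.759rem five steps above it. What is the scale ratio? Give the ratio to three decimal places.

1.627

The ratio satisfies 1.470 × r⁵ = 16.759, so r = (16.759 / 1.470)^(1/5).
r = 11.4007^(1/5) ≈ 1.6270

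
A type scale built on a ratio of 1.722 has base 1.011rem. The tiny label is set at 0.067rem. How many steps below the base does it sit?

1.722ⁿ = 1.011 / 0.067 = 15.0896
n = ln(15.0896) / ln(1.722) = 2.7140 / 0.5435 ≈ 4.99

5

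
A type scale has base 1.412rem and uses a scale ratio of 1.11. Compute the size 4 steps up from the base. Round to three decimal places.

1.412 × 1.11⁴ = 1.412 × 1.51807 ≈ 2.144

2.144rem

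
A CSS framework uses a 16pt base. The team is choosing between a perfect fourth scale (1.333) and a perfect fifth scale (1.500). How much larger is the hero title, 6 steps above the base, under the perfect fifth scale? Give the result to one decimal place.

Perfect fourth: 16.0 × 1.333⁶ = 89.764pt
Perfect fifth: 16.0 × 1.500⁶ = 182.250pt
Difference: 182.250 − 89.764 = 92.486pt

92.5pt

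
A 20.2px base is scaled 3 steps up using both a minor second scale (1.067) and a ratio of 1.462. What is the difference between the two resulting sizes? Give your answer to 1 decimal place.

Minor second: 20.2 × 1.067³ = 24.538px
At 1.462: 20.2 × 1.462³ = 63.124px
Difference: 63.124 − 24.538 = 38.586px

38.6px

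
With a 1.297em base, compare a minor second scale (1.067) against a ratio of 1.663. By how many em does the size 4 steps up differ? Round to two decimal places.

Minor second: 1.297 × 1.067⁴ = 1.6811em
At 1.663: 1.297 × 1.663⁴ = 9.9199em
Difference: 9.9199 − 1.6811 = 8.2388em

8.24em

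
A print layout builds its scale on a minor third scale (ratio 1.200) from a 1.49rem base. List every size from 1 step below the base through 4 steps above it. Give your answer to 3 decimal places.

1.242rem, 1.490rem, 1.788rem, 2.146rem, 2.575rem, 3.090rem

Step -1: 1.49 ÷ 1.200 = 1.242
Step 0: 1.49rem
Step 1: 1.49 × 1.200 = 1.788
Step 2: 1.49 × 1.200² = 2.146
Step 3: 1.49 × 1.200³ = 2.575
Step 4: 1.49 × 1.200⁴ = 3.090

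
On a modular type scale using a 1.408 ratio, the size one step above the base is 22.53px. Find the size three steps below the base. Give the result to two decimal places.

5.73px

22.53 ÷ 1.408⁴ = 22.53 ÷ 3.93016 ≈ 5.733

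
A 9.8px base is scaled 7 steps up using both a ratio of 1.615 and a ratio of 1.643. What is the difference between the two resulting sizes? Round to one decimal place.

35.9px

At 1.615: 9.8 × 1.615⁷ = 280.824px
At 1.643: 9.8 × 1.643⁷ = 316.730px
Difference: 316.730 − 280.824 = 35.906px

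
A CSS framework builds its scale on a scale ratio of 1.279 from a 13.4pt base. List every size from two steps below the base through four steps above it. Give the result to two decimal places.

Step -2: 13.4 ÷ 1.279² = 8.19
Step -1: 13.4 ÷ 1.279 = 10.48
Step 0: 13.4pt
Step 1: 13.4 × 1.279 = 17.14
Step 2: 13.4 × 1.279² = 21.92
Step 3: 13.4 × 1.279³ = 28.04
Step 4: 13.4 × 1.279⁴ = 35.86

8.19pt, 10.48pt, 13.40pt, 17.14pt, 21.92pt, 28.04pt, 35.86pt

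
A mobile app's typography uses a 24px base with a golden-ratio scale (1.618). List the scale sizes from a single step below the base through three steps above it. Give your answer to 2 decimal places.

Step -1: 24.0 ÷ 1.618 = 14.83
Step 0: 24px
Step 1: 24.0 × 1.618 = 38.83
Step 2: 24.0 × 1.618² = 62.83
Step 3: 24.0 × 1.618³ = 101.66

14.83px, 24.00px, 38.83px, 62.83px, 101.66px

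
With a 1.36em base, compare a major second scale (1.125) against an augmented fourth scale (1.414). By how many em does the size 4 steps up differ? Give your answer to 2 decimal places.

3.26em

Major second: 1.36 × 1.125⁴ = 2.1785em
Augmented fourth: 1.36 × 1.414⁴ = 5.4367em
Difference: 5.4367 − 2.1785 = 3.2582em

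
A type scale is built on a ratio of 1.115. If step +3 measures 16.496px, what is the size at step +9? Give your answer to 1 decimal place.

31.7px

16.496 × 1.115⁶ = 16.496 × 1.92154 ≈ 31.698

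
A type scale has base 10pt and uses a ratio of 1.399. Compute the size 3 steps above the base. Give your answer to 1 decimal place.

27.4pt

A modular type scale is a geometric sequence: sizeₙ = base × rⁿ.
10.0 × 1.399³ = 10.0 × 2.73812 ≈ 27.38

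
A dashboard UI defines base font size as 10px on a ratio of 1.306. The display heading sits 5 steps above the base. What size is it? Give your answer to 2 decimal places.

37.99px

10.0 × 1.306⁵ = 10.0 × 3.79941 ≈ 37.99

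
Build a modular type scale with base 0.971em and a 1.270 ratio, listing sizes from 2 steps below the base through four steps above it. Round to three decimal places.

0.602em, 0.765em, 0.971em, 1.233em, 1.566em, 1.989em, 2.526em

Step -2: 0.971 ÷ 1.270² = 0.602
Step -1: 0.971 ÷ 1.270 = 0.765
Step 0: 0.971em
Step 1: 0.971 × 1.270 = 1.233
Step 2: 0.971 × 1.270² = 1.566
Step 3: 0.971 × 1.270³ = 1.989
Step 4: 0.971 × 1.270⁴ = 2.526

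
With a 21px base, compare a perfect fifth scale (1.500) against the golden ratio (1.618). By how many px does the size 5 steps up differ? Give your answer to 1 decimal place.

73.4px

Perfect fifth: 21.0 × 1.500⁵ = 159.469px
Golden ratio: 21.0 × 1.618⁵ = 232.869px
Difference: 232.869 − 159.469 = 73.400px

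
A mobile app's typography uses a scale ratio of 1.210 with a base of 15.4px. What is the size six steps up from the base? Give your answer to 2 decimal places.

Each step on a modular scale multiplies by the ratio, so the size n steps from the base is base × ratioⁿ.
15.4 × 1.210⁶ = 15.4 × 3.13843 ≈ 48.33

48.33px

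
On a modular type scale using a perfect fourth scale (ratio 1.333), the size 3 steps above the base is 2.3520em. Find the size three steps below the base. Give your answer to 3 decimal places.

0.419em

Moving from step +3 to step -3 is 6 steps down, so divide by r⁶.
2.3520 ÷ 1.333⁶ = 2.3520 ÷ 5.61023 ≈ 0.419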